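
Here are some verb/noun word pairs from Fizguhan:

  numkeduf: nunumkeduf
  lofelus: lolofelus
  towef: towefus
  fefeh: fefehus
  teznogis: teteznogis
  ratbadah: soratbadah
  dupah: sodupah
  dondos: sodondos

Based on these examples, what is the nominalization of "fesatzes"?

fefeh and ratbadah both end in -h yet inflect differently (fefehus, soratbadah), so the final letter is not what conditions the rule; the last vowel is.
"fesatzes" has last vowel 'e'. The stems whose last vowel is 'e' (towef → towefus, fefeh → fefehus) add -us.
So fesatzes → fesatzesus.

fesatzesus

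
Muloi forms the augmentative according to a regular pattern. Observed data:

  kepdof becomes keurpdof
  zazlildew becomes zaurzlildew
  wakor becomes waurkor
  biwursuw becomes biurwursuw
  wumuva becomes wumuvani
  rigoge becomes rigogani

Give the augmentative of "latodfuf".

"latodfuf" ends in a consonant. The stems ending in a consonant (kepdof → keurpdof, zazlildew → zaurzlildew, wakor → waurkor) insert -ur- after the first vowel.
The other pattern: stems ending in a vowel drop the final letter and add -ani.
So latodfuf → laurtodfuf.

laurtodfuf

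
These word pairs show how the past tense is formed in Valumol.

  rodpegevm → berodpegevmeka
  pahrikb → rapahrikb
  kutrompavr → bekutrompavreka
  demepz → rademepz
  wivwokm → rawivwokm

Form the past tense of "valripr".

ravalripr

"valripr" has second-to-last letter 'p'. The one such stem in the data (demepz → rademepz) adds the prefix ra-, so the same rule applies.
The other pattern: stems whose second-to-last letter is 'v' add be- … -eka around the stem.
So valripr → ravalripr.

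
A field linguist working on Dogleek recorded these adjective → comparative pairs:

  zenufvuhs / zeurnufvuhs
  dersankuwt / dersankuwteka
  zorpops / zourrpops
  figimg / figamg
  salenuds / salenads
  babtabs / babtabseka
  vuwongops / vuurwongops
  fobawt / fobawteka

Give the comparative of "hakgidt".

babtabs and salenuds both end in -s yet inflect differently (babtabseka, salenads), so the final letter is not what conditions the rule; the second-to-last letter is.
"hakgidt" has second-to-last letter 'd'. The one such stem in the data (salenuds → salenads) changes the last vowel to 'a' (as does figimg), so the same rule applies.
So hakgidt → hakgadt.

hakgadt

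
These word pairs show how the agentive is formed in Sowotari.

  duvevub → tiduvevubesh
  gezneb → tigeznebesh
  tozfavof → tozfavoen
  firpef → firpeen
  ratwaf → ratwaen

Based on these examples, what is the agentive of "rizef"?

rizeen

firpef and gezneb both have last vowel 'e' yet inflect differently (firpeen, tigeznebesh), so the last vowel is not what conditions the rule; the final letter is.
"rizef" ends in -f. The stems ending in -f (tozfavof → tozfavoen, ratwaf → ratwaen, firpef → firpeen) drop the final letter and add -en.
So rizef → rizeen.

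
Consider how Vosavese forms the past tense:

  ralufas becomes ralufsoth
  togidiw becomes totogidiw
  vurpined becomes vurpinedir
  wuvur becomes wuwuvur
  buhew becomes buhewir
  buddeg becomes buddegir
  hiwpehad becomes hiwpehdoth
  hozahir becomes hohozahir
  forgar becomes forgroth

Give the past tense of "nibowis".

ninibowis

hiwpehad and vurpined both end in -d yet inflect differently (hiwpehdoth, vurpinedir), so the final letter is not what conditions the rule; the last vowel is.
"nibowis" has last vowel 'i'. The stems whose last vowel is 'i' (hozahir → hohozahir, togidiw → totogidiw) repeat the first consonant+vowel as a prefix.
The other patterns: stems whose last vowel is 'a' delete the last vowel and add -oth; stems whose last vowel is 'e' add -ir.
So nibowis → ninibowis.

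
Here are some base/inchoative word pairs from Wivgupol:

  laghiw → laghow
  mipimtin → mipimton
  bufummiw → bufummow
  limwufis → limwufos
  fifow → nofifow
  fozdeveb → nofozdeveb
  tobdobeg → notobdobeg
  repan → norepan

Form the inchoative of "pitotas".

laghiw and fifow both end in -w yet inflect differently (laghow, nofifow), so the final letter is not what conditions the rule; the last vowel is.
"pitotas" has last vowel 'a'. The one such stem in the data (repan → norepan) adds the prefix no-, so the same rule applies.
So pitotas → nopitotas.

nopitotas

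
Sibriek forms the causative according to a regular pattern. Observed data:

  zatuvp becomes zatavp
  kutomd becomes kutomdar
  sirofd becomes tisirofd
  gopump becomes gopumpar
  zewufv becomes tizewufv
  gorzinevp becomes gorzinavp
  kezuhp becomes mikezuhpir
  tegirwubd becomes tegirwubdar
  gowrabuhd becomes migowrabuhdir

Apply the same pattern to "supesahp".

misupesahpir

tegirwubd and sirofd both end in -d yet inflect differently (tegirwubdar, tisirofd), so the final letter is not what conditions the rule; the second-to-last letter is.
"supesahp" has second-to-last letter 'h'. The stems whose second-to-last letter is 'h' (kezuhp → mikezuhpir, gowrabuhd → migowrabuhdir) add mi- … -ir around the stem.
So supesahp → misupesahpir.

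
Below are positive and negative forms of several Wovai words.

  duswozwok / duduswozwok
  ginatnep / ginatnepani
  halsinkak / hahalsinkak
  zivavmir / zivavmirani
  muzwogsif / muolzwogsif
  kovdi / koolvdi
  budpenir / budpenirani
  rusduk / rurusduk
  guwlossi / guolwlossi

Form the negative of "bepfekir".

kovdi and zivavmir both have last vowel 'i' yet inflect differently (koolvdi, zivavmirani), so the last vowel is not what conditions the rule; the final letter is.
"bepfekir" ends in -r. The stems ending in -r (zivavmir → zivavmirani, budpenir → budpenirani) add -ani.
The other patterns: stems ending in -f or -i insert -ol- after the first vowel; stems ending in -k repeat the first consonant+vowel as a prefix.
So bepfekir → bepfekirani.

bepfekirani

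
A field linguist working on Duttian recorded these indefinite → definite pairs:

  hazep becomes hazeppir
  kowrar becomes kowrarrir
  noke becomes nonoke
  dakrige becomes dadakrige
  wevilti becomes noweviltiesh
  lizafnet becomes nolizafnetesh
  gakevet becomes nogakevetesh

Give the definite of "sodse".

hazep and noke both have last vowel 'e' yet inflect differently (hazeppir, nonoke), so the last vowel is not what conditions the rule; the final letter is.
"sodse" ends in -e. The stems ending in -e (noke → nonoke, dakrige → dadakrige) repeat the first consonant+vowel as a prefix.
So sodse → sosodse.

sosodse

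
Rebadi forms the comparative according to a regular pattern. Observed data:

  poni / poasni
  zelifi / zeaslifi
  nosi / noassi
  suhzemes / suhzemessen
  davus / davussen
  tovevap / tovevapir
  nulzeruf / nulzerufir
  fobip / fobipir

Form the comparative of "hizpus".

davus and nulzeruf both have last vowel 'u' yet inflect differently (davussen, nulzerufir), so the last vowel is not what conditions the rule; the final letter is.
"hizpus" ends in -s. The stems ending in -s (suhzemes → suhzemessen, davus → davussen) double the final consonant and add -en.
So hizpus → hizpussen.

hizpussen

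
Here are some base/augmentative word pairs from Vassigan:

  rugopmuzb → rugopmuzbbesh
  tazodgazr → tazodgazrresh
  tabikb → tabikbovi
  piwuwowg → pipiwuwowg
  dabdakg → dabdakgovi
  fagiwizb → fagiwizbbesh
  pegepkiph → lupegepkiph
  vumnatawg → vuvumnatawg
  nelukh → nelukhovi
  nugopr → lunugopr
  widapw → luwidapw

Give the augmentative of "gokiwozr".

gokiwozrresh

tazodgazr and nugopr both end in -r yet inflect differently (tazodgazrresh, lunugopr), so the final letter is not what conditions the rule; the second-to-last letter is.
"gokiwozr" has second-to-last letter 'z'. The stems whose second-to-last letter is 'z' (tazodgazr → tazodgazrresh, fagiwizb → fagiwizbbesh, rugopmuzb → rugopmuzbbesh) double the final consonant and add -esh.
The other patterns: stems whose second-to-last letter is 'p' add the prefix lu-; stems whose second-to-last letter is 'k' add -ovi; stems whose second-to-last letter is 'w' repeat the first consonant+vowel as a prefix.
So gokiwozr → gokiwozrresh.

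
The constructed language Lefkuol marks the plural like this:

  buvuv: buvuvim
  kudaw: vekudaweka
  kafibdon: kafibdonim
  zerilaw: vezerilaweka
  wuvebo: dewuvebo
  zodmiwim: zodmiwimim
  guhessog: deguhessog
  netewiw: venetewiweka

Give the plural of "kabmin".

guhessog and kafibdon both have last vowel 'o' yet inflect differently (deguhessog, kafibdonim), so the last vowel is not what conditions the rule; the final letter is.
"kabmin" ends in -n. The one such stem in the data (kafibdon → kafibdonim) adds -im, so the same rule applies.
So kabmin → kabminim.

kabminim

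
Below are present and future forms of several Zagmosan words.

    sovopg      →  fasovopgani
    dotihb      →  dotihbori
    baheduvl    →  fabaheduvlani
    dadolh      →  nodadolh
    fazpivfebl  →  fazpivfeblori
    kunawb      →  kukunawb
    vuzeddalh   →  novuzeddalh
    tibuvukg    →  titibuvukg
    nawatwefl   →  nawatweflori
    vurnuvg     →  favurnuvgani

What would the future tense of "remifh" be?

remifhori

tibuvukg and sovopg both end in -g yet inflect differently (titibuvukg, fasovopgani), so the final letter is not what conditions the rule; the second-to-last letter is.
"remifh" has second-to-last letter 'f'. The one such stem in the data (nawatwefl → nawatweflori) adds -ori, so the same rule applies.
So remifh → remifhori.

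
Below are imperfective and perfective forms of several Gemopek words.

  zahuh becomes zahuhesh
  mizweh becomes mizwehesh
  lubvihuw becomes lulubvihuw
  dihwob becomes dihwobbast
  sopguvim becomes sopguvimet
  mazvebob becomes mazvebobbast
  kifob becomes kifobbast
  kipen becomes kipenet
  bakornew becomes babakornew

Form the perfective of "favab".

lubvihuw and zahuh both have last vowel 'u' yet inflect differently (lulubvihuw, zahuhesh), so the last vowel is not what conditions the rule; the final letter is.
"favab" ends in -b. The stems ending in -b (dihwob → dihwobbast, mazvebob → mazvebobbast, kifob → kifobbast) double the final consonant and add -ast.
The other patterns: stems ending in -w repeat the first consonant+vowel as a prefix; stems ending in -h add -esh; stems ending in -m or -n add -et.
So favab → favabbast.

favabbast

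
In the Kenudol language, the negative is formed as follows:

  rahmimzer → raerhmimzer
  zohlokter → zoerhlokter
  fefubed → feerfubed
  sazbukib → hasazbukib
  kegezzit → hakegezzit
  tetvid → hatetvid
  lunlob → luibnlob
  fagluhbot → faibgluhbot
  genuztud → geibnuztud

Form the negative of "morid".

hamorid

fefubed and tetvid both end in -d yet inflect differently (feerfubed, hatetvid), so the final letter is not what conditions the rule; the last vowel is.
"morid" has last vowel 'i'. The stems whose last vowel is 'i' (sazbukib → hasazbukib, kegezzit → hakegezzit, tetvid → hatetvid) add the prefix ha-.
The other patterns: stems whose last vowel is 'e' insert -er- after the first vowel; stems whose last vowel is 'o' or 'u' insert -ib- after the first vowel.
So morid → hamorid.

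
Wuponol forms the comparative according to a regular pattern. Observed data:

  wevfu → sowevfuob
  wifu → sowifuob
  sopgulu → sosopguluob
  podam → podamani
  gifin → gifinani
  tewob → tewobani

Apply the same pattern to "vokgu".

sovokguob

wevfu and podam both have 2 vowels yet inflect differently (sowevfuob, podamani), so the number of vowels is not what conditions the rule; whether the stem ends in a vowel or a consonant is.
"vokgu" ends in a vowel. The stems ending in a vowel (wevfu → sowevfuob, wifu → sowifuob, sopgulu → sosopguluob) add so- … -ob around the stem.
The other pattern: stems ending in a consonant add -ani.
So vokgu → sovokguob.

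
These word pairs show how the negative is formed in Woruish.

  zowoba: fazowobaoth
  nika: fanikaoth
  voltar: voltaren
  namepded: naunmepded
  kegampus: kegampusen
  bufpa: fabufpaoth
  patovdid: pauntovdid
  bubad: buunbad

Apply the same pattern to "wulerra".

bufpa and bubad both have last vowel 'a' yet inflect differently (fabufpaoth, buunbad), so the last vowel is not what conditions the rule; the final letter is.
"wulerra" ends in -a. The stems ending in -a (bufpa → fabufpaoth, nika → fanikaoth, zowoba → fazowobaoth) add fa- … -oth around the stem.
So wulerra → fawulerraoth.

fawulerraoth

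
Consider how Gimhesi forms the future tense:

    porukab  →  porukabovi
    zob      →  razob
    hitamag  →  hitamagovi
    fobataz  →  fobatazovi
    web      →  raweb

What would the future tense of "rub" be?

web and porukab both end in -b yet inflect differently (raweb, porukabovi), so the final letter is not what conditions the rule; the number of vowels is.
"rub" has 1 vowel. The stems with 1 vowel (web → raweb, zob → razob) add the prefix ra-.
The other pattern: stems with 3 vowels add -ovi.
So rub → rarub.

rarub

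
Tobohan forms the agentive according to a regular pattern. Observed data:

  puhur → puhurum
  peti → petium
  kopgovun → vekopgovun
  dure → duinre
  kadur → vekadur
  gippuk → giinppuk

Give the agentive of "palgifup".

puhur and kadur both end in -r yet inflect differently (puhurum, vekadur), so the final letter is not what conditions the rule; the first letter is.
"palgifup" begins with p-. The stems beginning with p- (puhur → puhurum, peti → petium) add -um.
So palgifup → palgifupum.

palgifupum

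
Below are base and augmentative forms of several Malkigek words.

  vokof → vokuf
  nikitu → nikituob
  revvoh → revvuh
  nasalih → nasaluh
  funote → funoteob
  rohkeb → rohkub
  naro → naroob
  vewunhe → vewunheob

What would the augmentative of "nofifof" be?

nofifuf

"nofifof" ends in a consonant. The stems ending in a consonant (vokof → vokuf, rohkeb → rohkub, nasalih → nasaluh) change the last vowel to 'u'.
The other pattern: stems ending in a vowel add -ob.
So nofifof → nofifuf.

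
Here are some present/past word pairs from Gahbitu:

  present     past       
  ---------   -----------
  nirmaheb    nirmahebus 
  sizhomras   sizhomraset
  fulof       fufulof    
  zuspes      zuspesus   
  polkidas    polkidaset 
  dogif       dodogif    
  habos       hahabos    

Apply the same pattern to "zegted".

polkidas and zuspes both end in -s yet inflect differently (polkidaset, zuspesus), so the final letter is not what conditions the rule; the last vowel is.
"zegted" has last vowel 'e'. The stems whose last vowel is 'e' (zuspes → zuspesus, nirmaheb → nirmahebus) add -us.
So zegted → zegtedus.

zegtedus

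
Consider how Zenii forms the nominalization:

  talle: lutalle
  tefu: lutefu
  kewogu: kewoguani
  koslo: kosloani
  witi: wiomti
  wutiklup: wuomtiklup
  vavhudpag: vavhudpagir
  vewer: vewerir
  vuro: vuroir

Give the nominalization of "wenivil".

"wenivil" begins with w-. The stems beginning with w- (witi → wiomti, wutiklup → wuomtiklup) insert -om- after the first vowel.
The other patterns: stems beginning with t- add the prefix lu-; stems beginning with k- add -ani; stems beginning with v- add -ir.
So wenivil → weomnivil.

weomnivil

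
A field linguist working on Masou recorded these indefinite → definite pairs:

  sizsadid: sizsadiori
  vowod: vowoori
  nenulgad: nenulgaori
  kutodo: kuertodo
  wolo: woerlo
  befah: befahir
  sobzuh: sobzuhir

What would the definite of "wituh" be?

vowod and kutodo both have last vowel 'o' yet inflect differently (vowoori, kuertodo), so the last vowel is not what conditions the rule; the final letter is.
"wituh" ends in -h. The stems ending in -h (befah → befahir, sobzuh → sobzuhir) add -ir.
The other patterns: stems ending in -d drop the final letter and add -ori; stems ending in -o insert -er- after the first vowel.
So wituh → wituhir.

wituhir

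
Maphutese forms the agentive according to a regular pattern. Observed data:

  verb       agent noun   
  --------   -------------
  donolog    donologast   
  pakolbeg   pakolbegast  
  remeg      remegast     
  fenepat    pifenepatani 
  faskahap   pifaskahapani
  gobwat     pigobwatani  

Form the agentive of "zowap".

donolog and fenepat both have 3 vowels yet inflect differently (donologast, pifenepatani), so the number of vowels is not what conditions the rule; the final letter is.
"zowap" ends in -p. The one such stem in the data (faskahap → pifaskahapani) adds pi- … -ani around the stem, so the same rule applies.
So zowap → pizowapani.

pizowapani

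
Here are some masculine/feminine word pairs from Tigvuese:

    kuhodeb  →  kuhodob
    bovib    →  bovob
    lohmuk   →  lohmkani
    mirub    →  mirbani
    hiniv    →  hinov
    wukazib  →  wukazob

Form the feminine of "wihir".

wihor

mirub and bovib both end in -b yet inflect differently (mirbani, bovob), so the final letter is not what conditions the rule; the last vowel is.
"wihir" has last vowel 'i'. The stems whose last vowel is 'i' (bovib → bovob, wukazib → wukazob, hiniv → hinov) change the last vowel to 'o'.
The other pattern: stems whose last vowel is 'u' delete the last vowel and add -ani.
So wihir → wihor.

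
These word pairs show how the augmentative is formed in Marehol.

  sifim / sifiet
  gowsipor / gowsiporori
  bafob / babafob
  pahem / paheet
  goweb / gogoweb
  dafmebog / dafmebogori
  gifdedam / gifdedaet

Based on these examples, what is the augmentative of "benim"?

goweb and pahem both have last vowel 'e' yet inflect differently (gogoweb, paheet), so the last vowel is not what conditions the rule; the final letter is.
"benim" ends in -m. The stems ending in -m (sifim → sifiet, gifdedam → gifdedaet, pahem → paheet) drop the final letter and add -et.
The other patterns: stems ending in -b repeat the first consonant+vowel as a prefix; stems ending in -g or -r add -ori.
So benim → beniet.

beniet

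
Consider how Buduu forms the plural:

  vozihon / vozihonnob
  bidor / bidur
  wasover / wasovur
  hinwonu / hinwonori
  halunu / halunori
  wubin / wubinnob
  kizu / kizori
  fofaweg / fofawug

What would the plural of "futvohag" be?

vozihon and bidor both have last vowel 'o' yet inflect differently (vozihonnob, bidur), so the last vowel is not what conditions the rule; the final letter is.
"futvohag" ends in -g. The one such stem in the data (fofaweg → fofawug) changes the last vowel to 'u' (as do bidor, wasover), so the same rule applies.
The other patterns: stems ending in -n double the final consonant and add -ob; stems ending in -u drop the final letter and add -ori.
So futvohag → futvohug.

futvohug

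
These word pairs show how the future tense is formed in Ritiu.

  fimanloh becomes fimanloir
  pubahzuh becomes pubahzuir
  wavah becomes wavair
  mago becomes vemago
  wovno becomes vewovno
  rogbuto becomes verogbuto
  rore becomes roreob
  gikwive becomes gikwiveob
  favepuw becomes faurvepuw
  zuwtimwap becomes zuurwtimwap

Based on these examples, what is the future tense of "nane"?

fimanloh and mago both have last vowel 'o' yet inflect differently (fimanloir, vemago), so the last vowel is not what conditions the rule; the final letter is.
"nane" ends in -e. The stems ending in -e (rore → roreob, gikwive → gikwiveob) add -ob.
The other patterns: stems ending in -h drop the final letter and add -ir; stems ending in -o add the prefix ve-; stems ending in -p or -w insert -ur- after the first vowel.
So nane → naneob.

naneob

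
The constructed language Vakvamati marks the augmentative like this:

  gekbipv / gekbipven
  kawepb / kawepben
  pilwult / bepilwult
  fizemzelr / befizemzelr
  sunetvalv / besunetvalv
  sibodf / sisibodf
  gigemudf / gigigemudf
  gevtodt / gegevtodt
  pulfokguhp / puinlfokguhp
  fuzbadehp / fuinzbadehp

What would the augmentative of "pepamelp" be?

gekbipv and sunetvalv both end in -v yet inflect differently (gekbipven, besunetvalv), so the final letter is not what conditions the rule; the second-to-last letter is.
"pepamelp" has second-to-last letter 'l'. The stems whose second-to-last letter is 'l' (pilwult → bepilwult, fizemzelr → befizemzelr, sunetvalv → besunetvalv) add the prefix be-.
The other patterns: stems whose second-to-last letter is 'p' add -en; stems whose second-to-last letter is 'd' repeat the first consonant+vowel as a prefix; stems whose second-to-last letter is 'h' insert -in- after the first vowel.
So pepamelp → bepepamelp.

bepepamelp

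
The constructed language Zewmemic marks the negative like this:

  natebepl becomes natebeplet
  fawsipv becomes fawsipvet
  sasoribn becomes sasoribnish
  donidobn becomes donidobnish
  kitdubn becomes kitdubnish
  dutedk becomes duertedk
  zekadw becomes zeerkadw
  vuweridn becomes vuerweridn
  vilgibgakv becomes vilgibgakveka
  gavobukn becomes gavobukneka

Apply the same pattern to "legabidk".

leergabidk

sasoribn and vuweridn both end in -n yet inflect differently (sasoribnish, vuerweridn), so the final letter is not what conditions the rule; the second-to-last letter is.
"legabidk" has second-to-last letter 'd'. The stems whose second-to-last letter is 'd' (dutedk → duertedk, zekadw → zeerkadw, vuweridn → vuerweridn) insert -er- after the first vowel.
The other patterns: stems whose second-to-last letter is 'p' add -et; stems whose second-to-last letter is 'b' add -ish; stems whose second-to-last letter is 'k' add -eka.
So legabidk → leergabidk.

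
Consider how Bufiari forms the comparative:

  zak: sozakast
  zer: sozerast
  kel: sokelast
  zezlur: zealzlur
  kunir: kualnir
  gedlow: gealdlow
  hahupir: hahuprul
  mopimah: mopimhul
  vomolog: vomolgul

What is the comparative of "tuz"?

sotuzast

zer and zezlur both end in -r yet inflect differently (sozerast, zealzlur), so the final letter is not what conditions the rule; the number of vowels is.
"tuz" has 1 vowel. The stems with 1 vowel (zak → sozakast, zer → sozerast, kel → sokelast) add so- … -ast around the stem.
So tuz → sotuzast.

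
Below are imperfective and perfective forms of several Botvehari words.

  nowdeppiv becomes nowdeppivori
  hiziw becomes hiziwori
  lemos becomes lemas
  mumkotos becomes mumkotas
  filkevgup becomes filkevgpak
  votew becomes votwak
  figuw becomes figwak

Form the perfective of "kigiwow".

kigiwaw

hiziw and votew both end in -w yet inflect differently (hiziwori, votwak), so the final letter is not what conditions the rule; the last vowel is.
"kigiwow" has last vowel 'o'. The stems whose last vowel is 'o' (lemos → lemas, mumkotos → mumkotas) change the last vowel to 'a'.
So kigiwow → kigiwaw.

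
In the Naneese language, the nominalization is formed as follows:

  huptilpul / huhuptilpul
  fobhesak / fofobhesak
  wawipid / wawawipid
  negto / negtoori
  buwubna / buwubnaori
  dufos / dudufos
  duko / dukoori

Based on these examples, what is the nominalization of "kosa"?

duko and dufos both have last vowel 'o' yet inflect differently (dukoori, dudufos), so the last vowel is not what conditions the rule; whether the stem ends in a vowel or a consonant is.
"kosa" ends in a vowel. The stems ending in a vowel (buwubna → buwubnaori, duko → dukoori, negto → negtoori) add -ori.
The other pattern: stems ending in a consonant repeat the first consonant+vowel as a prefix.
So kosa → kosaori.

kosaori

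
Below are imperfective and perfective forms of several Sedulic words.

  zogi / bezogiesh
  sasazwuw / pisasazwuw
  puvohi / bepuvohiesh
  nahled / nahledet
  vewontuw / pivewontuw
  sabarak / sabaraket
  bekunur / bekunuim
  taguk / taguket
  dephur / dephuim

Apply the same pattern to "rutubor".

bekunur and sasazwuw both have last vowel 'u' yet inflect differently (bekunuim, pisasazwuw), so the last vowel is not what conditions the rule; the final letter is.
"rutubor" ends in -r. The stems ending in -r (bekunur → bekunuim, dephur → dephuim) drop the final letter and add -im.
The other patterns: stems ending in -i add be- … -esh around the stem; stems ending in -w add the prefix pi-; stems ending in -d or -k add -et.
So rutubor → rutuboim.

rutuboim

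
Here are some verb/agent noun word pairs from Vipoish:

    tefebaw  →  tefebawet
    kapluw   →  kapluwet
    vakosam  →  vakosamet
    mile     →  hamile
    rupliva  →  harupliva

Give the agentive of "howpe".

hahowpe

tefebaw and rupliva both have last vowel 'a' yet inflect differently (tefebawet, harupliva), so the last vowel is not what conditions the rule; whether the stem ends in a vowel or a consonant is.
"howpe" ends in a vowel. The stems ending in a vowel (mile → hamile, rupliva → harupliva) add the prefix ha-.
So howpe → hahowpe.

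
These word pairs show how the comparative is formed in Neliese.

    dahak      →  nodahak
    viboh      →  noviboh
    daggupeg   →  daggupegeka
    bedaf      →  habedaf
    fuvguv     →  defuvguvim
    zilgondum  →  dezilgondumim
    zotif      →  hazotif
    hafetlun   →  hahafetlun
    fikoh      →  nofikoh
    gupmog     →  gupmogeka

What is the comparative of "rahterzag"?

bedaf and dahak both have last vowel 'a' yet inflect differently (habedaf, nodahak), so the last vowel is not what conditions the rule; the final letter is.
"rahterzag" ends in -g. The stems ending in -g (gupmog → gupmogeka, daggupeg → daggupegeka) add -eka.
The other patterns: stems ending in -f or -n add the prefix ha-; stems ending in -h or -k add the prefix no-; stems ending in -m or -v add de- … -im around the stem.
So rahterzag → rahterzageka.

rahterzageka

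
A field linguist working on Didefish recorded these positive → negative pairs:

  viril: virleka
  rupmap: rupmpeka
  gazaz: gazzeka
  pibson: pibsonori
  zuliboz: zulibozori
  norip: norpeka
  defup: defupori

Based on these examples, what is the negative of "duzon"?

"duzon" has last vowel 'o'. The stems whose last vowel is 'o' (zuliboz → zulibozori, pibson → pibsonori) add -ori.
So duzon → duzonori.

duzonori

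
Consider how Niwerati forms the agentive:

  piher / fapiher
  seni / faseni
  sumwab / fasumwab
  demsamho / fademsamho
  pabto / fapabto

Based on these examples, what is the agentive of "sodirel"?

Every pair shown (piher → fapiher, seni → faseni, sumwab → fasumwab, …) follows the same rule: add the prefix fa-.
So sodirel → fasodirel.

fasodirel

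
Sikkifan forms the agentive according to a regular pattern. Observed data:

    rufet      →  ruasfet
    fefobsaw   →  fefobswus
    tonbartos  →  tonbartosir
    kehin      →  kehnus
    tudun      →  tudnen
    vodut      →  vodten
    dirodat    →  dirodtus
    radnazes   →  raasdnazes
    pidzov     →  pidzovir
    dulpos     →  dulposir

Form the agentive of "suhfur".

vodut and dirodat both end in -t yet inflect differently (vodten, dirodtus), so the final letter is not what conditions the rule; the last vowel is.
"suhfur" has last vowel 'u'. The stems whose last vowel is 'u' (vodut → vodten, tudun → tudnen) delete the last vowel and add -en.
The other patterns: stems whose last vowel is 'o' add -ir; stems whose last vowel is 'a' or 'i' delete the last vowel and add -us; stems whose last vowel is 'e' insert -as- after the first vowel.
So suhfur → suhfren.

suhfren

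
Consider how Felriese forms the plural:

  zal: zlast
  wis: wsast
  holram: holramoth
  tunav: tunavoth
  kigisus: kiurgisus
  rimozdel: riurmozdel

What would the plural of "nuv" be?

nvast

"nuv" has 1 vowel. The stems with 1 vowel (zal → zlast, wis → wsast) delete the last vowel and add -ast.
The other patterns: stems with 2 vowels add -oth; stems with 3 vowels insert -ur- after the first vowel.
So nuv → nvast.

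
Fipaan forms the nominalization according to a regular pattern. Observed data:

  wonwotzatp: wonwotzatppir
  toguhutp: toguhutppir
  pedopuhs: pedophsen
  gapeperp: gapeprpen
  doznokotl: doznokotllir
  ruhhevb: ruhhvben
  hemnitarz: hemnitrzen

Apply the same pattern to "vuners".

toguhutp and gapeperp both end in -p yet inflect differently (toguhutppir, gapeprpen), so the final letter is not what conditions the rule; the second-to-last letter is.
"vuners" has second-to-last letter 'r'. The stems whose second-to-last letter is 'r' (gapeperp → gapeprpen, hemnitarz → hemnitrzen) delete the last vowel and add -en.
So vuners → vunrsen.

vunrsen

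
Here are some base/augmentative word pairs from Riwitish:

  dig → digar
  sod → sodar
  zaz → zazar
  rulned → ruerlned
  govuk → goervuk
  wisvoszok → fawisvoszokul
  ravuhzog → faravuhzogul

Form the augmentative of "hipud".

sod and rulned both end in -d yet inflect differently (sodar, ruerlned), so the final letter is not what conditions the rule; the number of vowels is.
"hipud" has 2 vowels. The stems with 2 vowels (rulned → ruerlned, govuk → goervuk) insert -er- after the first vowel.
The other patterns: stems with 1 vowel add -ar; stems with 3 vowels add fa- … -ul around the stem.
So hipud → hierpud.

hierpud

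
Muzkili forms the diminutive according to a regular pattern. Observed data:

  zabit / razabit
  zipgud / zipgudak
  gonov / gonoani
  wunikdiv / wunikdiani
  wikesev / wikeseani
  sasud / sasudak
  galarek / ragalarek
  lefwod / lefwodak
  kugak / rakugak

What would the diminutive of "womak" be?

rawomak

"womak" ends in -k. The stems ending in -k (galarek → ragalarek, kugak → rakugak) add the prefix ra-.
The other patterns: stems ending in -d add -ak; stems ending in -v drop the final letter and add -ani.
So womak → rawomak.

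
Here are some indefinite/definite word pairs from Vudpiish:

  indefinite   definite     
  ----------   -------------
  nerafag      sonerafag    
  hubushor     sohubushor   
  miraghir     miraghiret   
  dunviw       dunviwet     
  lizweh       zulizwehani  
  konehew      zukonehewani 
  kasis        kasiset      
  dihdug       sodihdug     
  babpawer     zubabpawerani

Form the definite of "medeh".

zumedehani

"medeh" has last vowel 'e'. The stems whose last vowel is 'e' (babpawer → zubabpawerani, konehew → zukonehewani, lizweh → zulizwehani) add zu- … -ani around the stem.
The other patterns: stems whose last vowel is 'i' add -et; stems whose last vowel is 'a', 'o' or 'u' add the prefix so-.
So medeh → zumedehani.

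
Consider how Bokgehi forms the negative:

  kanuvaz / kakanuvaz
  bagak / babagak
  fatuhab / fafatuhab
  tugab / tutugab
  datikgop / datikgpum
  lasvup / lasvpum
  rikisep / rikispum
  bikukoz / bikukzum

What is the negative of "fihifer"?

fihifrum

kanuvaz and bikukoz both end in -z yet inflect differently (kakanuvaz, bikukzum), so the final letter is not what conditions the rule; the last vowel is.
"fihifer" has last vowel 'e'. The one such stem in the data (rikisep → rikispum) deletes the last vowel and adds -um (as do datikgop, lasvup), so the same rule applies.
The other pattern: stems whose last vowel is 'a' repeat the first consonant+vowel as a prefix.
So fihifer → fihifrum.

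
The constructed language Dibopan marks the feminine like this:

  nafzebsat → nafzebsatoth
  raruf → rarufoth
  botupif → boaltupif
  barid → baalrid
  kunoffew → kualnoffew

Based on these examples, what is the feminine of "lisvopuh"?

lisvopuhoth

raruf and botupif both end in -f yet inflect differently (rarufoth, boaltupif), so the final letter is not what conditions the rule; the last vowel is.
"lisvopuh" has last vowel 'u'. The one such stem in the data (raruf → rarufoth) adds -oth, so the same rule applies.
The other pattern: stems whose last vowel is 'e' or 'i' insert -al- after the first vowel.
So lisvopuh → lisvopuhoth.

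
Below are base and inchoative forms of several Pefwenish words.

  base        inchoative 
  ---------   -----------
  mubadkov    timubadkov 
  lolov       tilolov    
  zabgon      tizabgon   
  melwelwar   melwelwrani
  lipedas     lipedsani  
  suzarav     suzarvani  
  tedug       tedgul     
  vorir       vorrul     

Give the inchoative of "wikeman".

wikemnani

"wikeman" has last vowel 'a'. The stems whose last vowel is 'a' (melwelwar → melwelwrani, lipedas → lipedsani, suzarav → suzarvani) delete the last vowel and add -ani.
So wikeman → wikemnani.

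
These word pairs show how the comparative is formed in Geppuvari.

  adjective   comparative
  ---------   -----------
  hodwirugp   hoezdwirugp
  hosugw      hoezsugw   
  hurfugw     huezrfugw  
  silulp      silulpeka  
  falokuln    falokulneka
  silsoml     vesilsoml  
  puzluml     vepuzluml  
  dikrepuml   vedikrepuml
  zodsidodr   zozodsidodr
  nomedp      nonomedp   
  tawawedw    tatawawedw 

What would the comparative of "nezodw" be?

nenezodw

hodwirugp and silulp both end in -p yet inflect differently (hoezdwirugp, silulpeka), so the final letter is not what conditions the rule; the second-to-last letter is.
"nezodw" has second-to-last letter 'd'. The stems whose second-to-last letter is 'd' (zodsidodr → zozodsidodr, nomedp → nonomedp, tawawedw → tatawawedw) repeat the first consonant+vowel as a prefix.
So nezodw → nenezodw.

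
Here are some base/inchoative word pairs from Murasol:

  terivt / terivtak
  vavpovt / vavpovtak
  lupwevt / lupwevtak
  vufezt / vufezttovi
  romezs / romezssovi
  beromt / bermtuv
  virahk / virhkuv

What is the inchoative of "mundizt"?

terivt and vufezt both end in -t yet inflect differently (terivtak, vufezttovi), so the final letter is not what conditions the rule; the second-to-last letter is.
"mundizt" has second-to-last letter 'z'. The stems whose second-to-last letter is 'z' (vufezt → vufezttovi, romezs → romezssovi) double the final consonant and add -ovi.
So mundizt → mundizttovi.

mundizttovi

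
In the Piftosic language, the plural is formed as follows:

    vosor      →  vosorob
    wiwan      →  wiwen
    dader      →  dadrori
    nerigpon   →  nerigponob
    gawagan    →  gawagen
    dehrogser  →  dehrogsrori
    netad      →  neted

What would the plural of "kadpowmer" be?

kadpowmrori

vosor and dehrogser both end in -r yet inflect differently (vosorob, dehrogsrori), so the final letter is not what conditions the rule; the last vowel is.
"kadpowmer" has last vowel 'e'. The stems whose last vowel is 'e' (dehrogser → dehrogsrori, dader → dadrori) delete the last vowel and add -ori.
The other patterns: stems whose last vowel is 'o' add -ob; stems whose last vowel is 'a' change the last vowel to 'e'.
So kadpowmer → kadpowmrori.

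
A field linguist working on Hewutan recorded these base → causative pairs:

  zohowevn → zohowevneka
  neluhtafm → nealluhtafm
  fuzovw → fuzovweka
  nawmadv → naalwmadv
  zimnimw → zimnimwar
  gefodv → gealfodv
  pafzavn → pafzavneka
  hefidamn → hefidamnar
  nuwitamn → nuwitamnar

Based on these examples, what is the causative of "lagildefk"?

laalgildefk

hefidamn and zohowevn both end in -n yet inflect differently (hefidamnar, zohowevneka), so the final letter is not what conditions the rule; the second-to-last letter is.
"lagildefk" has second-to-last letter 'f'. The one such stem in the data (neluhtafm → nealluhtafm) inserts -al- after the first vowel (as do nawmadv, gefodv), so the same rule applies.
The other patterns: stems whose second-to-last letter is 'm' add -ar; stems whose second-to-last letter is 'v' add -eka.
So lagildefk → laalgildefk.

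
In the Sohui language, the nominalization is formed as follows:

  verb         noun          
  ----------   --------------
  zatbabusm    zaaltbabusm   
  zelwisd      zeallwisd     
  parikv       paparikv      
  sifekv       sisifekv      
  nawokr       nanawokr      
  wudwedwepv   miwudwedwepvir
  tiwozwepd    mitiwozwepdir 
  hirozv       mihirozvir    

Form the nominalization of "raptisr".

raalptisr

"raptisr" has second-to-last letter 's'. The stems whose second-to-last letter is 's' (zatbabusm → zaaltbabusm, zelwisd → zeallwisd) insert -al- after the first vowel.
So raptisr → raalptisr.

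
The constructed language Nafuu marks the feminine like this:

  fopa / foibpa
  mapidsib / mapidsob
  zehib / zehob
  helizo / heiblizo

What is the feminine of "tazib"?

fopa and zehib both have 2 vowels yet inflect differently (foibpa, zehob), so the number of vowels is not what conditions the rule; whether the stem ends in a vowel or a consonant is.
"tazib" ends in a consonant. The stems ending in a consonant (zehib → zehob, mapidsib → mapidsob) change the last vowel to 'o'.
The other pattern: stems ending in a vowel insert -ib- after the first vowel.
So tazib → tazob.

tazob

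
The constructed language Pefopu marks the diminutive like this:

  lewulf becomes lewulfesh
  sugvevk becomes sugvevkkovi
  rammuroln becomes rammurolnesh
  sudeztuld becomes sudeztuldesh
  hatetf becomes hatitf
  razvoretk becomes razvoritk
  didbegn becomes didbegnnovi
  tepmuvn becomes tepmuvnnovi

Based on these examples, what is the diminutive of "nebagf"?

hatetf and lewulf both end in -f yet inflect differently (hatitf, lewulfesh), so the final letter is not what conditions the rule; the second-to-last letter is.
"nebagf" has second-to-last letter 'g'. The one such stem in the data (didbegn → didbegnnovi) doubles the final consonant and adds -ovi (as do tepmuvn, sugvevk), so the same rule applies.
The other patterns: stems whose second-to-last letter is 't' change the last vowel to 'i'; stems whose second-to-last letter is 'l' add -esh.
So nebagf → nebagffovi.

nebagffovi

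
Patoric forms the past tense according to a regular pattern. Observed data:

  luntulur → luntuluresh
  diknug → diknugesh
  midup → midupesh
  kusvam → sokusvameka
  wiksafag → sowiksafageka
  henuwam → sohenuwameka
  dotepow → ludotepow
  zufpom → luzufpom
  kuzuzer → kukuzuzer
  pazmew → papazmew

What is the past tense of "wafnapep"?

diknug and wiksafag both end in -g yet inflect differently (diknugesh, sowiksafageka), so the final letter is not what conditions the rule; the last vowel is.
"wafnapep" has last vowel 'e'. The stems whose last vowel is 'e' (kuzuzer → kukuzuzer, pazmew → papazmew) repeat the first consonant+vowel as a prefix.
So wafnapep → wawafnapep.

wawafnapep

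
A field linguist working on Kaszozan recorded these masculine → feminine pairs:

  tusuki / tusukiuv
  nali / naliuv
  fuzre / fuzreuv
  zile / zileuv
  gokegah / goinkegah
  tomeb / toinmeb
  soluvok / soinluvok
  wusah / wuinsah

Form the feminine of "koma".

fuzre and tomeb both have last vowel 'e' yet inflect differently (fuzreuv, toinmeb), so the last vowel is not what conditions the rule; whether the stem ends in a vowel or a consonant is.
"koma" ends in a vowel. The stems ending in a vowel (tusuki → tusukiuv, nali → naliuv, fuzre → fuzreuv) add -uv.
So koma → komauv.

komauv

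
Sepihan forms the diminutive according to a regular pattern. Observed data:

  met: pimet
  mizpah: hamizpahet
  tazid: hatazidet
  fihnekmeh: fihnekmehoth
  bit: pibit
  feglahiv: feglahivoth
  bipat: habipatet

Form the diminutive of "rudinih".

bit and bipat both end in -t yet inflect differently (pibit, habipatet), so the final letter is not what conditions the rule; the number of vowels is.
"rudinih" has 3 vowels. The stems with 3 vowels (fihnekmeh → fihnekmehoth, feglahiv → feglahivoth) add -oth.
So rudinih → rudinihoth.

rudinihoth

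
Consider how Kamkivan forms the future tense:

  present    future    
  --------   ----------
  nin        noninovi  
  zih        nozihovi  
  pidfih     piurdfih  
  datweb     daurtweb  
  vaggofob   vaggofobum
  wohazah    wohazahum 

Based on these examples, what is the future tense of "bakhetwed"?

"bakhetwed" has 3 vowels. The stems with 3 vowels (vaggofob → vaggofobum, wohazah → wohazahum) add -um.
The other patterns: stems with 1 vowel add no- … -ovi around the stem; stems with 2 vowels insert -ur- after the first vowel.
So bakhetwed → bakhetwedum.

bakhetwedum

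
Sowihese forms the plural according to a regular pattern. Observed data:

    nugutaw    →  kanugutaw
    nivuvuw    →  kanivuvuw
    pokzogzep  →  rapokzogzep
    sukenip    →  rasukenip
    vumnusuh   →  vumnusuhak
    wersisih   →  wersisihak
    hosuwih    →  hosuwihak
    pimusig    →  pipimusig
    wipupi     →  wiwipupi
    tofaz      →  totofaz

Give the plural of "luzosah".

luzosahak

nivuvuw and vumnusuh both have last vowel 'u' yet inflect differently (kanivuvuw, vumnusuhak), so the last vowel is not what conditions the rule; the final letter is.
"luzosah" ends in -h. The stems ending in -h (vumnusuh → vumnusuhak, wersisih → wersisihak, hosuwih → hosuwihak) add -ak.
So luzosah → luzosahak.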